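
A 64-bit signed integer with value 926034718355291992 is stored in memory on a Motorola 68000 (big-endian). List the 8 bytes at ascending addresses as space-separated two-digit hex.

0C D9 EF AB 85 3E FF 58

926034718355291992 in hexadecimal, padded to 64 bits, is 0x0CD9EFAB853EFF58.
Split into bytes (most-significant first): 0C D9 EF AB 85 3E FF 58.
Big-endian stores the most-significant byte at the lowest address.
So the memory order matches the most-significant-first order: 0C D9 EF AB 85 3E FF 58.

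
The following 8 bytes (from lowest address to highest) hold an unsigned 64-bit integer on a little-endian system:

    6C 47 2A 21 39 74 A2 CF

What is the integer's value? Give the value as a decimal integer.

Little-endian: lowest address holds the least-significant byte.
Reassemble most-significant byte first: CF A2 74 39 21 2A 47 6C → 0xCFA27439212A476C.
0xCFA27439212A476C = 14961648700796585836.

14961648700796585836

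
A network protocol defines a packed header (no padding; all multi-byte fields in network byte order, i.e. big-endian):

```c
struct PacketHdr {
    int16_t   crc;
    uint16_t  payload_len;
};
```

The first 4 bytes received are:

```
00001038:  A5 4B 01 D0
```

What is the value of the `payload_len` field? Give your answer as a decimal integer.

`payload_len` follows `crc` (2 bytes), so it starts at byte offset 2 and occupies 2 bytes.
Bytes at offsets 2..3: 01 D0.
Big-endian stores the most-significant byte at the lowest address.
The bytes are already most-significant first: 0x01D0.
0x01D0 = 464.

464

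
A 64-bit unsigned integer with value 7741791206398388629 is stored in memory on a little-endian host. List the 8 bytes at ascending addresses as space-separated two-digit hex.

95 69 9E 9E 15 5E 70 6B

7741791206398388629 in hexadecimal, padded to 64 bits, is 0x6B705E159E9E6995.
Split into bytes (most-significant first): 6B 70 5E 15 9E 9E 69 95.
Little-endian: lowest address holds the least-significant byte.
So at ascending addresses the bytes are 95 69 9E 9E 15 5E 70 6B.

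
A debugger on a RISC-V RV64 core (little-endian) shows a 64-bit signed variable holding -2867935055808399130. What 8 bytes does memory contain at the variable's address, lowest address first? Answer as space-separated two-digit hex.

Two's complement of -2867935055808399130 in 64 bits: 2867935055808399130 = 0x27CCF3BD0059871A; invert → 0xD8330C42FFA678E5; add 1 → 0xD8330C42FFA678E6.
Split into bytes (most-significant first): D8 33 0C 42 FF A6 78 E6.
Little-endian stores the least-significant byte at the lowest address.
So at ascending addresses the bytes are E6 78 A6 FF 42 0C 33 D8.

E6 78 A6 FF 42 0C 33 D8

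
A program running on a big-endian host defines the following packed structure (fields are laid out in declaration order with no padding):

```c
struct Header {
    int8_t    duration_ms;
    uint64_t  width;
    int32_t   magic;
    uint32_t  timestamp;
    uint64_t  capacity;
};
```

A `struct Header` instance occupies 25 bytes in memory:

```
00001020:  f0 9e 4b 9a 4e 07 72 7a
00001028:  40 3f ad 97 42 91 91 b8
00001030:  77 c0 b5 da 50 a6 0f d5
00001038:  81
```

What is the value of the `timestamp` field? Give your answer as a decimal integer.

2442246263

`timestamp` follows `duration_ms` (1 B), `width` (8 B), `magic` (4 B), so it starts at offset 1 + 8 + 4 = 13 and occupies 4 bytes.
Bytes at offsets 13..16: 91 91 B8 77.
Big-endian: lowest address holds the most-significant byte.
The bytes are already most-significant first: 0x9191B877.
0x9191B877 = 2442246263.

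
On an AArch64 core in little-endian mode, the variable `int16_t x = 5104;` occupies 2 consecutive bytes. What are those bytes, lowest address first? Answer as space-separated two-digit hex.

5104 in hexadecimal, padded to 16 bits, is 0x13F0.
Split into bytes (most-significant first): 13 F0.
Little-endian: lowest address holds the least-significant byte.
So at ascending addresses the bytes are F0 13.

F0 13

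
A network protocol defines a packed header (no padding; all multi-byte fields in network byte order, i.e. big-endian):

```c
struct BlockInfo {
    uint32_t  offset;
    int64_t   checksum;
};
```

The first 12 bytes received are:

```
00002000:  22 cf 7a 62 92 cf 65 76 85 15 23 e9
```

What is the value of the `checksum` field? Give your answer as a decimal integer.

-7867958464279665687

`checksum` follows `offset` (4 bytes), so it starts at byte offset 4 and occupies 8 bytes.
Bytes at offsets 4..11: 92 CF 65 76 85 15 23 E9.
Big-endian: lowest address holds the most-significant byte.
The bytes are already most-significant first: 0x92CF6576851523E9.
Top bit is set, so as a signed 64-bit value this is 0x92CF6576851523E9 − 2^64 = -7867958464279665687.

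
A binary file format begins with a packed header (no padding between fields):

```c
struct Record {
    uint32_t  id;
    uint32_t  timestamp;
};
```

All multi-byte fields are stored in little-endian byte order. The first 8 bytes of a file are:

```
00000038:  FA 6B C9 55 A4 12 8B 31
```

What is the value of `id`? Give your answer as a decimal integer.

1439263738

`id` is the first field, at byte offset 0, occupying 4 bytes.
Bytes at offsets 0..3: FA 6B C9 55.
In little-endian order the low byte comes first in memory.
Reassemble most-significant byte first: 55 C9 6B FA → 0x55C96BFA.
0x55C96BFA = 1439263738.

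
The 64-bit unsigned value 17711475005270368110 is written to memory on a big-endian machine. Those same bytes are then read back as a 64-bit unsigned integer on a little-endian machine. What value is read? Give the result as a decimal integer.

7971188313330338805

17711475005270368110 in 64-bit hexadecimal is 0xF5CBCCAD89599F6E.
Stored big-endian, the bytes at ascending addresses are F5 CB CC AD 89 59 9F 6E.
Read back as little-endian, the first byte is least significant, giving 0x6E9F5989ADCCCBF5.
0x6E9F5989ADCCCBF5 = 7971188313330338805.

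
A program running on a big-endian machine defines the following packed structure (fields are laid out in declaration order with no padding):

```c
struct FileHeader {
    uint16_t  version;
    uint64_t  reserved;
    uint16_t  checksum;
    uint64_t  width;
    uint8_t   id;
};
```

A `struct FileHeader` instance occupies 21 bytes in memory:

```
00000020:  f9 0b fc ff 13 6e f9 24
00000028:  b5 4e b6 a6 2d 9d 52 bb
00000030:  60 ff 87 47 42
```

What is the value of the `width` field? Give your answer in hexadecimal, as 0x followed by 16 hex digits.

`width` follows `version` (2 B), `reserved` (8 B), `checksum` (2 B), so it starts at offset 2 + 8 + 2 = 12 and occupies 8 bytes.
Bytes at offsets 12..19: 2D 9D 52 BB 60 FF 87 47.
Big-endian: lowest address holds the most-significant byte.
The bytes are already most-significant first: 0x2D9D52BB60FF8747.

0x2D9D52BB60FF8747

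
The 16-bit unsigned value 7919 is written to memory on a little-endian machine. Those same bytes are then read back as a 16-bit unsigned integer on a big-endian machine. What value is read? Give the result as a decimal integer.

61214

7919 in 16-bit hexadecimal is 0x1EEF.
Stored little-endian, the bytes at ascending addresses are EF 1E.
Read back as big-endian, the last byte is least significant, giving 0xEF1E.
0xEF1E = 61214.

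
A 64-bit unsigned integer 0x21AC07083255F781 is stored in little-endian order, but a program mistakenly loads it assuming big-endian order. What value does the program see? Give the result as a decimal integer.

Stored little-endian, the bytes at ascending addresses are 81 F7 55 32 08 07 AC 21.
Read back as big-endian, the last byte is least significant, giving 0x81F755320807AC21.
0x81F755320807AC21 = 9365047623511682081.

9365047623511682081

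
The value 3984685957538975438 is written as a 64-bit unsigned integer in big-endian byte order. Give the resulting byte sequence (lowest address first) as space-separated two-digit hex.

3984685957538975438 in hexadecimal, padded to 64 bits, is 0x374C72C440990ECE.
Split into bytes (most-significant first): 37 4C 72 C4 40 99 0E CE.
In big-endian order the high byte comes first in memory.
So the memory order matches the most-significant-first order: 37 4C 72 C4 40 99 0E CE.

37 4C 72 C4 40 99 0E CE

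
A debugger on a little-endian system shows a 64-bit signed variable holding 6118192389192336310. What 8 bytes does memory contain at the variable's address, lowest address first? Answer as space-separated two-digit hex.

B6 C3 4E F9 8F 2F E8 54

6118192389192336310 in hexadecimal, padded to 64 bits, is 0x54E82F8FF94EC3B6.
Split into bytes (most-significant first): 54 E8 2F 8F F9 4E C3 B6.
Little-endian: lowest address holds the least-significant byte.
So at ascending addresses the bytes are B6 C3 4E F9 8F 2F E8 54.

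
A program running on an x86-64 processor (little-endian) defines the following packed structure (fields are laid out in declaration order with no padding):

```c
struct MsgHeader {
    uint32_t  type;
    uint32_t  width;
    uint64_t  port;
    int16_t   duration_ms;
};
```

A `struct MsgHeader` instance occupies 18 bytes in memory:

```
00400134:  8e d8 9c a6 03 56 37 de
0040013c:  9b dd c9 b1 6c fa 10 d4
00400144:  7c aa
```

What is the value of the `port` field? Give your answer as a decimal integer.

`port` follows `type` (4 B), `width` (4 B), so it starts at offset 4 + 4 = 8 and occupies 8 bytes.
Bytes at offsets 8..15: 9B DD C9 B1 6C FA 10 D4.
In little-endian order the low byte comes first in memory.
Reassemble most-significant byte first: D4 10 FA 6C B1 C9 DD 9B → 0xD410FA6CB1C9DD9B.
0xD410FA6CB1C9DD9B = 15280988880414301595.

15280988880414301595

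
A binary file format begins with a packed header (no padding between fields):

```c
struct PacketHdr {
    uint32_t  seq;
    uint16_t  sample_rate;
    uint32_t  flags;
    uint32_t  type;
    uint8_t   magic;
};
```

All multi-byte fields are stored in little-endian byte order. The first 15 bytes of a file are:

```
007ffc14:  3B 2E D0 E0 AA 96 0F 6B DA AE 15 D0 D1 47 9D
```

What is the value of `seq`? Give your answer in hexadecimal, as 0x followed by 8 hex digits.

0xE0D02E3B

`seq` is the first field, at byte offset 0, occupying 4 bytes.
Bytes at offsets 0..3: 3B 2E D0 E0.
In little-endian order the low byte comes first in memory.
Reassemble most-significant byte first: E0 D0 2E 3B → 0xE0D02E3B.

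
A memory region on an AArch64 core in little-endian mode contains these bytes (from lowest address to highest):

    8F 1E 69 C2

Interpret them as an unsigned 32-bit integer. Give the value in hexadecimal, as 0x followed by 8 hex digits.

Little-endian stores the least-significant byte at the lowest address.
Reassemble most-significant byte first: C2 69 1E 8F → 0xC2691E8F.

0xC2691E8F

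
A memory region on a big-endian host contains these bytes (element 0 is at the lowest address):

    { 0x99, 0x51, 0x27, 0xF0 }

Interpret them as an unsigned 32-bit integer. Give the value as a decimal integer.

Big-endian: lowest address holds the most-significant byte.
The bytes are already most-significant first: 0x995127F0.
0x995127F0 = 2572232688.

2572232688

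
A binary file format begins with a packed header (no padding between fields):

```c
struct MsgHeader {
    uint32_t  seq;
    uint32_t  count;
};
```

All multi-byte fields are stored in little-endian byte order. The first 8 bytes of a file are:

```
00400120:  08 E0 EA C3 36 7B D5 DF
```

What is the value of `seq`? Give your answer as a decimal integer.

3286949896

`seq` is the first field, at byte offset 0, occupying 4 bytes.
Bytes at offsets 0..3: 08 E0 EA C3.
Little-endian: lowest address holds the least-significant byte.
Reassemble most-significant byte first: C3 EA E0 08 → 0xC3EAE008.
0xC3EAE008 = 3286949896.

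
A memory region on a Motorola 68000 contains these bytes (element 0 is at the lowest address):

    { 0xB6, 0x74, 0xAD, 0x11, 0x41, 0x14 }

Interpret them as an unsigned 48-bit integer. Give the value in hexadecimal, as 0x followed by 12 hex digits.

0xB674AD114114

Big-endian stores the most-significant byte at the lowest address.
The bytes are already most-significant first: 0xB674AD114114.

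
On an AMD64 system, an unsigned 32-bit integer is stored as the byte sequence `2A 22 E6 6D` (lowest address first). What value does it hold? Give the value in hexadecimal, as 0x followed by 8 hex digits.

In little-endian order the low byte comes first in memory.
Reassemble most-significant byte first: 6D E6 22 2A → 0x6DE6222A.

0x6DE6222A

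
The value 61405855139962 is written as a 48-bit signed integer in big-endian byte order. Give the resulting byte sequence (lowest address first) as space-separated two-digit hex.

61405855139962 in hexadecimal, padded to 48 bits, is 0x37D92A2EC87A.
Split into bytes (most-significant first): 37 D9 2A 2E C8 7A.
Big-endian stores the most-significant byte at the lowest address.
So the memory order matches the most-significant-first order: 37 D9 2A 2E C8 7A.

37 D9 2A 2E C8 7A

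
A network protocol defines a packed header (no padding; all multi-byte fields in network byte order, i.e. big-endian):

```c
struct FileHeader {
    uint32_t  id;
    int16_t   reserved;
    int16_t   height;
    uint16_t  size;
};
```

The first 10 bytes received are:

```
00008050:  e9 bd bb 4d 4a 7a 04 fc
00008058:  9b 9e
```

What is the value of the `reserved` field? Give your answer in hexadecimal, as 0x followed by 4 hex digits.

0x4A7A

`reserved` follows `id` (4 bytes), so it starts at byte offset 4 and occupies 2 bytes.
Bytes at offsets 4..5: 4A 7A.
In big-endian order the high byte comes first in memory.
The bytes are already most-significant first: 0x4A7A.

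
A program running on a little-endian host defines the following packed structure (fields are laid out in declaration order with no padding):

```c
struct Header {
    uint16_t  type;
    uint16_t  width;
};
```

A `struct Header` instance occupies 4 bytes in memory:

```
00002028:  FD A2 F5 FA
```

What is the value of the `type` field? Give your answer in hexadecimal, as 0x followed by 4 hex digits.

0xA2FD

`type` is the first field, at byte offset 0, occupying 2 bytes.
Bytes at offsets 0..1: FD A2.
In little-endian order the low byte comes first in memory.
Reassemble most-significant byte first: A2 FD → 0xA2FD.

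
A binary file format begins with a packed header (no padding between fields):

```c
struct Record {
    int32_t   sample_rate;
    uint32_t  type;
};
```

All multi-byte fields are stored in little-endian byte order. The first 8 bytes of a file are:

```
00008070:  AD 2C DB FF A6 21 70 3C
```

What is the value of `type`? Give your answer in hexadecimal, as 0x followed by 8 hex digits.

`type` follows `sample_rate` (4 bytes), so it starts at byte offset 4 and occupies 4 bytes.
Bytes at offsets 4..7: A6 21 70 3C.
In little-endian order the low byte comes first in memory.
Reassemble most-significant byte first: 3C 70 21 A6 → 0x3C7021A6.

0x3C7021A6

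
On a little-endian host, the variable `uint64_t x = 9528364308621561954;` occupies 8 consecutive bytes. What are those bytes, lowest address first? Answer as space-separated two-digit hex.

9528364308621561954 in hexadecimal, padded to 64 bits, is 0x843B8CDAF1E61062.
Split into bytes (most-significant first): 84 3B 8C DA F1 E6 10 62.
Little-endian: lowest address holds the least-significant byte.
So at ascending addresses the bytes are 62 10 E6 F1 DA 8C 3B 84.

62 10 E6 F1 DA 8C 3B 84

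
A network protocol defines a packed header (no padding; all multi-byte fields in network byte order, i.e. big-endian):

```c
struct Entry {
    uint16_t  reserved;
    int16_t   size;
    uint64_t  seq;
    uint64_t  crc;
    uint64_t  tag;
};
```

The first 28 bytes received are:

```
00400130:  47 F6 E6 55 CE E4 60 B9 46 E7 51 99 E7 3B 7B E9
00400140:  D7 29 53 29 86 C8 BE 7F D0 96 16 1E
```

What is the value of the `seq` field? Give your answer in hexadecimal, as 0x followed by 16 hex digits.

`seq` follows `reserved` (2 B), `size` (2 B), so it starts at offset 2 + 2 = 4 and occupies 8 bytes.
Bytes at offsets 4..11: CE E4 60 B9 46 E7 51 99.
Big-endian: lowest address holds the most-significant byte.
The bytes are already most-significant first: 0xCEE460B946E75199.

0xCEE460B946E75199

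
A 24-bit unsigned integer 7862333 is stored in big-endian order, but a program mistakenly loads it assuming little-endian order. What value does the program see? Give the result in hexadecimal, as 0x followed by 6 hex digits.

7862333 in 24-bit hexadecimal is 0x77F83D.
Stored big-endian, the bytes at ascending addresses are 77 F8 3D.
Read back as little-endian, the first byte is least significant, giving 0x3DF877.

0x3DF877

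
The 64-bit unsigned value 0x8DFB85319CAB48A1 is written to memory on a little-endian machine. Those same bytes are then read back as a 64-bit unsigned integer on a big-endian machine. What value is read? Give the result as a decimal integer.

Stored little-endian, the bytes at ascending addresses are A1 48 AB 9C 31 85 FB 8D.
Read back as big-endian, the last byte is least significant, giving 0xA148AB9C3185FB8D.
0xA148AB9C3185FB8D = 11621727525763677069.

11621727525763677069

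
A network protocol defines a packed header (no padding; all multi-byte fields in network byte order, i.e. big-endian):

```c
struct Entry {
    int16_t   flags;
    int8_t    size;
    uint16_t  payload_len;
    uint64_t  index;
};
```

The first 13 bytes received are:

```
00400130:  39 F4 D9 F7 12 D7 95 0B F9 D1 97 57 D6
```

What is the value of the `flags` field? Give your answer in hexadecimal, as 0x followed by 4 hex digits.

`flags` is the first field, at byte offset 0, occupying 2 bytes.
Bytes at offsets 0..1: 39 F4.
In big-endian order the high byte comes first in memory.
The bytes are already most-significant first: 0x39F4.

0x39F4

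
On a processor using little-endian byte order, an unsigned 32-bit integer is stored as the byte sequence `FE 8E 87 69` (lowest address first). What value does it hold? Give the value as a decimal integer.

In little-endian order the low byte comes first in memory.
Reassemble most-significant byte first: 69 87 8E FE → 0x69878EFE.
0x69878EFE = 1770491646.

1770491646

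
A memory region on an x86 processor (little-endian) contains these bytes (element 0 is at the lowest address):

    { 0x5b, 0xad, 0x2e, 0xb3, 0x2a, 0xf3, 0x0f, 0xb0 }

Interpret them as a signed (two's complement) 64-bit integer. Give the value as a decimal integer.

-5760118033663218341

In little-endian order the low byte comes first in memory.
Reassemble most-significant byte first: B0 0F F3 2A B3 2E AD 5B → 0xB00FF32AB32EAD5B.
Top bit is set, so as a signed 64-bit value this is 0xB00FF32AB32EAD5B − 2^64 = -5760118033663218341.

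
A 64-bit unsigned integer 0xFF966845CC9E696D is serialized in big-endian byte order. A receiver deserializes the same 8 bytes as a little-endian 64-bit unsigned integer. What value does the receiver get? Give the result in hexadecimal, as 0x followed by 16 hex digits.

Stored big-endian, the bytes at ascending addresses are FF 96 68 45 CC 9E 69 6D.
Read back as little-endian, the first byte is least significant, giving 0x6D699ECC456896FF.

0x6D699ECC456896FF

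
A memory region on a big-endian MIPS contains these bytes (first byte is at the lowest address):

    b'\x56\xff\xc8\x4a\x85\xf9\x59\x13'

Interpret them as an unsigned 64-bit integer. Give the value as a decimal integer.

6268949428723865875

Big-endian stores the most-significant byte at the lowest address.
The bytes are already most-significant first: 0x56FFC84A85F95913.
0x56FFC84A85F95913 = 6268949428723865875.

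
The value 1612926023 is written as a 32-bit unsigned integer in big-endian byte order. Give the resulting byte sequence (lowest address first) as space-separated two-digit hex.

1612926023 in hexadecimal, padded to 32 bits, is 0x60234C47.
Split into bytes (most-significant first): 60 23 4C 47.
In big-endian order the high byte comes first in memory.
So the memory order matches the most-significant-first order: 60 23 4C 47.

60 23 4C 47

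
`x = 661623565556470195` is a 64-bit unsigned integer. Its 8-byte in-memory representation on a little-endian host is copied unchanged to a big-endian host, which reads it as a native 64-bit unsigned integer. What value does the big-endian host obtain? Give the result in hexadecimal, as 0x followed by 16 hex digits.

661623565556470195 in 64-bit hexadecimal is 0x092E8F20A00551B3.
Stored little-endian, the bytes at ascending addresses are B3 51 05 A0 20 8F 2E 09.
Read back as big-endian, the last byte is least significant, giving 0xB35105A0208F2E09.

0xB35105A0208F2E09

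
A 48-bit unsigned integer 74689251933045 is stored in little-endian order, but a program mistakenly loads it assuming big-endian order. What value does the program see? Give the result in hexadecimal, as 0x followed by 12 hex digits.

74689251933045 in 48-bit hexadecimal is 0x43EDF2547B75.
Stored little-endian, the bytes at ascending addresses are 75 7B 54 F2 ED 43.
Read back as big-endian, the last byte is least significant, giving 0x757B54F2ED43.

0x757B54F2ED43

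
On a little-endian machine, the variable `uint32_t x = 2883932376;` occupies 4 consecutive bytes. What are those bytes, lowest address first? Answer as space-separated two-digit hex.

2883932376 in hexadecimal, padded to 32 bits, is 0xABE550D8.
Split into bytes (most-significant first): AB E5 50 D8.
Little-endian stores the least-significant byte at the lowest address.
So at ascending addresses the bytes are D8 50 E5 AB.

D8 50 E5 AB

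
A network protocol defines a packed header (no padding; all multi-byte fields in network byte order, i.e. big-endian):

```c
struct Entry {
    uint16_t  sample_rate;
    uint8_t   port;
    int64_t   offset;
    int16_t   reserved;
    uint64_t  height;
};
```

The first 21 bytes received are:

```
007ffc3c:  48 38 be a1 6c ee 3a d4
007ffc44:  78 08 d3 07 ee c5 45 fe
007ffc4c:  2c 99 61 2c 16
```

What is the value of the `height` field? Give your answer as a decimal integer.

`height` follows `sample_rate` (2 B), `port` (1 B), `offset` (8 B), `reserved` (2 B), so it starts at offset 2 + 1 + 8 + 2 = 13 and occupies 8 bytes.
Bytes at offsets 13..20: C5 45 FE 2C 99 61 2C 16.
Big-endian stores the most-significant byte at the lowest address.
The bytes are already most-significant first: 0xC545FE2C99612C16.
0xC545FE2C99612C16 = 14215047266370137110.

14215047266370137110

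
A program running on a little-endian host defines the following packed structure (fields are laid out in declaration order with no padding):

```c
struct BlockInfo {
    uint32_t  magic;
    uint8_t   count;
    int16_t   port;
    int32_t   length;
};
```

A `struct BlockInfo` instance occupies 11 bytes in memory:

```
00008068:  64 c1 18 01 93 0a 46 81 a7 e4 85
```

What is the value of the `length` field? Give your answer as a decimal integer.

-2048612479

`length` follows `magic` (4 B), `count` (1 B), `port` (2 B), so it starts at offset 4 + 1 + 2 = 7 and occupies 4 bytes.
Bytes at offsets 7..10: 81 A7 E4 85.
Little-endian: lowest address holds the least-significant byte.
Reassemble most-significant byte first: 85 E4 A7 81 → 0x85E4A781.
Top bit is set, so as a signed 32-bit value this is 0x85E4A781 − 2^32 = -2048612479.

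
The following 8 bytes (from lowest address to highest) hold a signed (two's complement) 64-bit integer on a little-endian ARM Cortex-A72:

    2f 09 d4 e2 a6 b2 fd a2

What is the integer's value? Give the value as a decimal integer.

-6702004240617567953

Little-endian stores the least-significant byte at the lowest address.
Reassemble most-significant byte first: A2 FD B2 A6 E2 D4 09 2F → 0xA2FDB2A6E2D4092F.
Top bit is set, so as a signed 64-bit value this is 0xA2FDB2A6E2D4092F − 2^64 = -6702004240617567953.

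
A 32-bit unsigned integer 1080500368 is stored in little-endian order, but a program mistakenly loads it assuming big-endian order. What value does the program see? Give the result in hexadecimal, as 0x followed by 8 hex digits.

0x90206740

1080500368 in 32-bit hexadecimal is 0x40672090.
Stored little-endian, the bytes at ascending addresses are 90 20 67 40.
Read back as big-endian, the last byte is least significant, giving 0x90206740.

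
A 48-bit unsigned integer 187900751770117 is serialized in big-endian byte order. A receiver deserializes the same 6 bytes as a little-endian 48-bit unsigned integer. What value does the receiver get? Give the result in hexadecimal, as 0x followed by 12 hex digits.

187900751770117 in 48-bit hexadecimal is 0xAAE50D8FF205.
Stored big-endian, the bytes at ascending addresses are AA E5 0D 8F F2 05.
Read back as little-endian, the first byte is least significant, giving 0x05F28F0DE5AA.

0x05F28F0DE5AA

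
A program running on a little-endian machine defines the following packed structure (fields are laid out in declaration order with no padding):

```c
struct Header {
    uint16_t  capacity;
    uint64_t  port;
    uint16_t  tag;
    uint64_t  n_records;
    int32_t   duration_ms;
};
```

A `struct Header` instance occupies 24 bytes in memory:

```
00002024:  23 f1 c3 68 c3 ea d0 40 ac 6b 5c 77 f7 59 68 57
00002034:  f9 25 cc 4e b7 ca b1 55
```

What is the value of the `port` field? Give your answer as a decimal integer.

7758647524088572099

`port` follows `capacity` (2 bytes), so it starts at byte offset 2 and occupies 8 bytes.
Bytes at offsets 2..9: C3 68 C3 EA D0 40 AC 6B.
Little-endian: lowest address holds the least-significant byte.
Reassemble most-significant byte first: 6B AC 40 D0 EA C3 68 C3 → 0x6BAC40D0EAC368C3.
0x6BAC40D0EAC368C3 = 7758647524088572099.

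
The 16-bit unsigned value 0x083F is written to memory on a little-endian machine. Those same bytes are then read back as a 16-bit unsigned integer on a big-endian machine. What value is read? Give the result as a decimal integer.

16136

Stored little-endian, the bytes at ascending addresses are 3F 08.
Read back as big-endian, the last byte is least significant, giving 0x3F08.
0x3F08 = 16136.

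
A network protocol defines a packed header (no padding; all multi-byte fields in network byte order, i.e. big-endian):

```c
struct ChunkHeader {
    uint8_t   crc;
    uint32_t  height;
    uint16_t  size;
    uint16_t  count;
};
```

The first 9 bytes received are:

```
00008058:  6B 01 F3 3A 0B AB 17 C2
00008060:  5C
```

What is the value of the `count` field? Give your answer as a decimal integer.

`count` follows `crc` (1 B), `height` (4 B), `size` (2 B), so it starts at offset 1 + 4 + 2 = 7 and occupies 2 bytes.
Bytes at offsets 7..8: C2 5C.
Big-endian: lowest address holds the most-significant byte.
The bytes are already most-significant first: 0xC25C.
0xC25C = 49756.

49756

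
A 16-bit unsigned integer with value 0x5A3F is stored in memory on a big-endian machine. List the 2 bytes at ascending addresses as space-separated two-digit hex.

5A 3F

Split into bytes (most-significant first): 5A 3F.
In big-endian order the high byte comes first in memory.
So the memory order matches the most-significant-first order: 5A 3F.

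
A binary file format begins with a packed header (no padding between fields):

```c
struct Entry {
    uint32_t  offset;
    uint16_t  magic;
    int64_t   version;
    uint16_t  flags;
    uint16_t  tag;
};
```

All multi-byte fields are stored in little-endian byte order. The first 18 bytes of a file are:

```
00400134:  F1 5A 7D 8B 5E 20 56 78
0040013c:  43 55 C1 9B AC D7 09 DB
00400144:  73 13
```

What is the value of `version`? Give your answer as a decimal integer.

`version` follows `offset` (4 B), `magic` (2 B), so it starts at offset 4 + 2 = 6 and occupies 8 bytes.
Bytes at offsets 6..13: 56 78 43 55 C1 9B AC D7.
Little-endian stores the least-significant byte at the lowest address.
Reassemble most-significant byte first: D7 AC 9B C1 55 43 78 56 → 0xD7AC9BC155437856.
Top bit is set, so as a signed 64-bit value this is 0xD7AC9BC155437856 − 2^64 = -2905776404899334058.

-2905776404899334058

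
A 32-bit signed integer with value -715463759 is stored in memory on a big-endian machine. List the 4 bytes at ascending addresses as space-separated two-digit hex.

Two's complement of -715463759 in 32 bits: 715463759 = 0x2AA51C4F; invert → 0xD55AE3B0; add 1 → 0xD55AE3B1.
Split into bytes (most-significant first): D5 5A E3 B1.
Big-endian: lowest address holds the most-significant byte.
So the memory order matches the most-significant-first order: D5 5A E3 B1.

D5 5A E3 B1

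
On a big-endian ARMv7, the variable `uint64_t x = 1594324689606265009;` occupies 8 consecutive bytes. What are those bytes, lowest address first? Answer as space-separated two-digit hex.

1594324689606265009 in hexadecimal, padded to 64 bits, is 0x16202DDBAC9DC8B1.
Split into bytes (most-significant first): 16 20 2D DB AC 9D C8 B1.
Big-endian stores the most-significant byte at the lowest address.
So the memory order matches the most-significant-first order: 16 20 2D DB AC 9D C8 B1.

16 20 2D DB AC 9D C8 B1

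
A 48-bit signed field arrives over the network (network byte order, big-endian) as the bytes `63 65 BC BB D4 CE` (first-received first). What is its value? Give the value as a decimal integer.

In big-endian order the high byte comes first in memory.
The bytes are already most-significant first: 0x6365BCBBD4CE.
0x6365BCBBD4CE = 109288609273038.

109288609273038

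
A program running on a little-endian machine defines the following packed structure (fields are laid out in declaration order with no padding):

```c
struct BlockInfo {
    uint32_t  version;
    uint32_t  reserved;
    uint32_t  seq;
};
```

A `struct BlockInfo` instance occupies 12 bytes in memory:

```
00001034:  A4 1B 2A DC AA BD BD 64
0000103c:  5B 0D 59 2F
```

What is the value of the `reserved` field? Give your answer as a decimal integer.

`reserved` follows `version` (4 bytes), so it starts at byte offset 4 and occupies 4 bytes.
Bytes at offsets 4..7: AA BD BD 64.
In little-endian order the low byte comes first in memory.
Reassemble most-significant byte first: 64 BD BD AA → 0x64BDBDAA.
0x64BDBDAA = 1690156458.

1690156458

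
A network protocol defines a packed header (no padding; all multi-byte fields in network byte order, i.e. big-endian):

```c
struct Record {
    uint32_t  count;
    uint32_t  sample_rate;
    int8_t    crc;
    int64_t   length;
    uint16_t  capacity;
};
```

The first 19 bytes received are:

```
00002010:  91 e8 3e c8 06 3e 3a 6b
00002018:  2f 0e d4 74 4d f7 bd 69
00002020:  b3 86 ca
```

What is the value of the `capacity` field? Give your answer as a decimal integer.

34506

`capacity` follows `count` (4 B), `sample_rate` (4 B), `crc` (1 B), `length` (8 B), so it starts at offset 4 + 4 + 1 + 8 = 17 and occupies 2 bytes.
Bytes at offsets 17..18: 86 CA.
Big-endian stores the most-significant byte at the lowest address.
The bytes are already most-significant first: 0x86CA.
0x86CA = 34506.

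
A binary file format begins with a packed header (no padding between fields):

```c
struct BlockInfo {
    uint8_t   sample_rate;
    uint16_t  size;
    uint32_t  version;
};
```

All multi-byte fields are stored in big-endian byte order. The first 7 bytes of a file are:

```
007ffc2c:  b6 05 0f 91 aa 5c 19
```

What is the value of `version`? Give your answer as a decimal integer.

2443861017

`version` follows `sample_rate` (1 B), `size` (2 B), so it starts at offset 1 + 2 = 3 and occupies 4 bytes.
Bytes at offsets 3..6: 91 AA 5C 19.
Big-endian: lowest address holds the most-significant byte.
The bytes are already most-significant first: 0x91AA5C19.
0x91AA5C19 = 2443861017.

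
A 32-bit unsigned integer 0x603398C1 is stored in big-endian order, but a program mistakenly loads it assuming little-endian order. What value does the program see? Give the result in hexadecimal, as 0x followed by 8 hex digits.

0xC1983360

Stored big-endian, the bytes at ascending addresses are 60 33 98 C1.
Read back as little-endian, the first byte is least significant, giving 0xC1983360.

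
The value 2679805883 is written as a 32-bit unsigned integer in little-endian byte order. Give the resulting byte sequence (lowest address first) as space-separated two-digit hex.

BB 97 BA 9F

2679805883 in hexadecimal, padded to 32 bits, is 0x9FBA97BB.
Split into bytes (most-significant first): 9F BA 97 BB.
In little-endian order the low byte comes first in memory.
So at ascending addresses the bytes are BB 97 BA 9F.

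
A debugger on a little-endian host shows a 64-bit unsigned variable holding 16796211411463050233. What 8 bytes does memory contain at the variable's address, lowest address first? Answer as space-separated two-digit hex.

F9 13 9E E0 49 21 18 E9

16796211411463050233 in hexadecimal, padded to 64 bits, is 0xE9182149E09E13F9.
Split into bytes (most-significant first): E9 18 21 49 E0 9E 13 F9.
Little-endian: lowest address holds the least-significant byte.
So at ascending addresses the bytes are F9 13 9E E0 49 21 18 E9.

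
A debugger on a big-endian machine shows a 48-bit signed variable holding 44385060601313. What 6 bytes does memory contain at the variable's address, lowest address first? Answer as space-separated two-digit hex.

28 5E 33 C5 3D E1

44385060601313 in hexadecimal, padded to 48 bits, is 0x285E33C53DE1.
Split into bytes (most-significant first): 28 5E 33 C5 3D E1.
Big-endian stores the most-significant byte at the lowest address.
So the memory order matches the most-significant-first order: 28 5E 33 C5 3D E1.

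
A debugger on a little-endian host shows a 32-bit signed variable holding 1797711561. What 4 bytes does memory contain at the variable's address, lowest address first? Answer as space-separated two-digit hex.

C9 E6 26 6B

1797711561 in hexadecimal, padded to 32 bits, is 0x6B26E6C9.
Split into bytes (most-significant first): 6B 26 E6 C9.
Little-endian stores the least-significant byte at the lowest address.
So at ascending addresses the bytes are C9 E6 26 6B.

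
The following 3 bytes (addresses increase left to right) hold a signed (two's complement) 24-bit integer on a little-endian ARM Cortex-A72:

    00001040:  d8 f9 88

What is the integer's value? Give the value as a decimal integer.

In little-endian order the low byte comes first in memory.
Reassemble most-significant byte first: 88 F9 D8 → 0x88F9D8.
Top bit is set, so as a signed 24-bit value this is 0x88F9D8 − 2^24 = -7800360.

-7800360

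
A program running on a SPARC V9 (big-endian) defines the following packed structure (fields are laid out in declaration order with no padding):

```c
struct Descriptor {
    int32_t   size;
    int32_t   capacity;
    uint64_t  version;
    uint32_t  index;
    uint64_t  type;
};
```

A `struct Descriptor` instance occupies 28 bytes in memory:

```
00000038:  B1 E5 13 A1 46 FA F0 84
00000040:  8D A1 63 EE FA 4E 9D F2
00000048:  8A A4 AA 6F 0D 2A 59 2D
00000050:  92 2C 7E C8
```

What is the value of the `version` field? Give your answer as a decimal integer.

10205548108651077106

`version` follows `size` (4 B), `capacity` (4 B), so it starts at offset 4 + 4 = 8 and occupies 8 bytes.
Bytes at offsets 8..15: 8D A1 63 EE FA 4E 9D F2.
Big-endian stores the most-significant byte at the lowest address.
The bytes are already most-significant first: 0x8DA163EEFA4E9DF2.
0x8DA163EEFA4E9DF2 = 10205548108651077106.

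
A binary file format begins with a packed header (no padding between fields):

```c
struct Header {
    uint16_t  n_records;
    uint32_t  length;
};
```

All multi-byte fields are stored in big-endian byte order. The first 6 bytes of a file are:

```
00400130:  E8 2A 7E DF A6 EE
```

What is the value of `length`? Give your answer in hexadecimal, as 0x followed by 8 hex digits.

`length` follows `n_records` (2 bytes), so it starts at byte offset 2 and occupies 4 bytes.
Bytes at offsets 2..5: 7E DF A6 EE.
Big-endian stores the most-significant byte at the lowest address.
The bytes are already most-significant first: 0x7EDFA6EE.

0x7EDFA6EE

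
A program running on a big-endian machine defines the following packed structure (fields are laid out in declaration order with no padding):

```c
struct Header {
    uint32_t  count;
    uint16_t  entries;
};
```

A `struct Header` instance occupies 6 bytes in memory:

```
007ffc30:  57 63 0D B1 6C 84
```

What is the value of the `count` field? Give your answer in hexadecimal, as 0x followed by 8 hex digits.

`count` is the first field, at byte offset 0, occupying 4 bytes.
Bytes at offsets 0..3: 57 63 0D B1.
In big-endian order the high byte comes first in memory.
The bytes are already most-significant first: 0x57630DB1.

0x57630DB1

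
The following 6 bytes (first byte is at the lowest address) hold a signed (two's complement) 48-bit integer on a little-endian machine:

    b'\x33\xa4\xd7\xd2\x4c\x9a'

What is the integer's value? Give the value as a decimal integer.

-111820231171021

In little-endian order the low byte comes first in memory.
Reassemble most-significant byte first: 9A 4C D2 D7 A4 33 → 0x9A4CD2D7A433.
Top bit is set, so as a signed 48-bit value this is 0x9A4CD2D7A433 − 2^48 = -111820231171021.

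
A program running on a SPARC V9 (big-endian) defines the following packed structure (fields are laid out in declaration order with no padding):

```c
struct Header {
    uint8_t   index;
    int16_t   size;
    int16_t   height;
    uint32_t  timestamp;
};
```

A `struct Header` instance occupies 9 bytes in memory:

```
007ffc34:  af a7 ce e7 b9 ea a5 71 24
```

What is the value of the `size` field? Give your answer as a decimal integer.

`size` follows `index` (1 byte), so it starts at byte offset 1 and occupies 2 bytes.
Bytes at offsets 1..2: A7 CE.
Big-endian: lowest address holds the most-significant byte.
The bytes are already most-significant first: 0xA7CE.
Top bit is set, so as a signed 16-bit value this is 0xA7CE − 2^16 = -22578.

-22578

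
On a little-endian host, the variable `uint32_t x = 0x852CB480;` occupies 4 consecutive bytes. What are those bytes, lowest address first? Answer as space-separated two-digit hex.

Split into bytes (most-significant first): 85 2C B4 80.
Little-endian stores the least-significant byte at the lowest address.
So at ascending addresses the bytes are 80 B4 2C 85.

80 B4 2C 85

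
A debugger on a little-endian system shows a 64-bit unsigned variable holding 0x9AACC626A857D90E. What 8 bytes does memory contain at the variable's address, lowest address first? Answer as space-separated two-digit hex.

0E D9 57 A8 26 C6 AC 9A

Split into bytes (most-significant first): 9A AC C6 26 A8 57 D9 0E.
Little-endian stores the least-significant byte at the lowest address.
So at ascending addresses the bytes are 0E D9 57 A8 26 C6 AC 9A.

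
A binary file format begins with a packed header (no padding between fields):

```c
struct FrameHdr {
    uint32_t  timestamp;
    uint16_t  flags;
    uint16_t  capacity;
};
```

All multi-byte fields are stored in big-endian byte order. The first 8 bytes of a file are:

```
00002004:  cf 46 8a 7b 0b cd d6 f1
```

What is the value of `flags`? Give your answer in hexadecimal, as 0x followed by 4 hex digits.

0x0BCD

`flags` follows `timestamp` (4 bytes), so it starts at byte offset 4 and occupies 2 bytes.
Bytes at offsets 4..5: 0B CD.
Big-endian: lowest address holds the most-significant byte.
The bytes are already most-significant first: 0x0BCD.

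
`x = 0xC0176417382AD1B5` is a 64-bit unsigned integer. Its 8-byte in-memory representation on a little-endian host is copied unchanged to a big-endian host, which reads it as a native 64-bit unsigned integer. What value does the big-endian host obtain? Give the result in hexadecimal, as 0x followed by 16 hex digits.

0xB5D12A38176417C0

Stored little-endian, the bytes at ascending addresses are B5 D1 2A 38 17 64 17 C0.
Read back as big-endian, the last byte is least significant, giving 0xB5D12A38176417C0.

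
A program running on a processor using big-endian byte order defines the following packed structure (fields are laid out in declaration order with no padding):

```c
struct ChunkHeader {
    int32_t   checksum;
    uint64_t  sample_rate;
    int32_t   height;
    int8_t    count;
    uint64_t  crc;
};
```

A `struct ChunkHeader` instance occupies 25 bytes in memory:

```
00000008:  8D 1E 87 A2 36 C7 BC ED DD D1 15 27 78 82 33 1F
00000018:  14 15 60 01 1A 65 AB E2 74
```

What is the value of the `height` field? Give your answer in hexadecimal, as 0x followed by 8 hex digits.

0x7882331F

`height` follows `checksum` (4 B), `sample_rate` (8 B), so it starts at offset 4 + 8 = 12 and occupies 4 bytes.
Bytes at offsets 12..15: 78 82 33 1F.
Big-endian stores the most-significant byte at the lowest address.
The bytes are already most-significant first: 0x7882331F.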